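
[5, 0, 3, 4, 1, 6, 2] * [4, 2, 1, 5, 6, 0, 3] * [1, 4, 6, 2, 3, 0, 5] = [1, 3, 0, 5, 6, 2, 4]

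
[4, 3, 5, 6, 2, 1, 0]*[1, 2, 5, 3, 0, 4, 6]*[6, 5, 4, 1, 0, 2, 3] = [6, 1, 0, 3, 2, 4, 5]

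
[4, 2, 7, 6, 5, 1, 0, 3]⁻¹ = [6, 5, 1, 7, 0, 4, 3, 2]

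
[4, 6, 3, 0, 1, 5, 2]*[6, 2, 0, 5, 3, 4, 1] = [3, 1, 5, 6, 2, 4, 0]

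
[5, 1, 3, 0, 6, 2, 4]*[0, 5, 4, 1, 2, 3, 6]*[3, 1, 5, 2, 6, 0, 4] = [2, 0, 1, 3, 4, 6, 5]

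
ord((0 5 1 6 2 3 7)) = 7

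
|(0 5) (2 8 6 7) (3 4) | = 4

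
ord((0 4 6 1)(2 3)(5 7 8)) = 12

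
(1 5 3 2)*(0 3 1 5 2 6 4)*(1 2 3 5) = (0 5 2 1 3 6 4) 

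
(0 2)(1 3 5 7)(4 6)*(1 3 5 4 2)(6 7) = (0 1 5 6 2)(3 4 7)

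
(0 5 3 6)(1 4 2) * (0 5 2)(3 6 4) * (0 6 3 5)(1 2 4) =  (0 4 6)(1 5 3)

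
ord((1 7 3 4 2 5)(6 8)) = 6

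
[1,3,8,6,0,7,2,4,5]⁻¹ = [4,0,6,1,7,8,3,5,2]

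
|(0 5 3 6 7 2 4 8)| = 8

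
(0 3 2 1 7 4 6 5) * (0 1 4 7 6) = (0 3 2 4)(1 6 5)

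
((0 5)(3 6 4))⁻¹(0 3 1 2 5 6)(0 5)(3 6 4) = (0 4 5 6 1 2)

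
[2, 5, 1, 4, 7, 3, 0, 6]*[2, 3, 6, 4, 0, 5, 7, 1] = [6, 5, 3, 0, 1, 4, 2, 7]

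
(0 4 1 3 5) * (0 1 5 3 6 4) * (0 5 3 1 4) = (0 5 4 3 1 6)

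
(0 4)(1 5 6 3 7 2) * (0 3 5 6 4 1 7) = (0 1 6 5 4 3)(2 7)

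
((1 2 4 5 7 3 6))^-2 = (1 3 5 2 6 7 4)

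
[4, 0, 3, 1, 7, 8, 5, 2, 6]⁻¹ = [1, 3, 7, 2, 0, 6, 8, 4, 5]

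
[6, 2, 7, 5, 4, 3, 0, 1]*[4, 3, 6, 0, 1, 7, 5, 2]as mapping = [0→5, 1→6, 2→2, 3→7, 4→1, 5→0, 6→4, 7→3]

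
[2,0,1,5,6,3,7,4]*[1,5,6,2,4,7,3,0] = [6,1,5,7,3,2,0,4]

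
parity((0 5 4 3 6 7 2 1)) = odd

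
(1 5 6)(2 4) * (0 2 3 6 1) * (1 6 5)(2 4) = (0 4 3 5 6)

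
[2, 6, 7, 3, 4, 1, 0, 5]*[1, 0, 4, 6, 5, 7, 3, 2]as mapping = [0→4, 1→3, 2→2, 3→6, 4→5, 5→0, 6→1, 7→7]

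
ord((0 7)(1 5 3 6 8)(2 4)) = 10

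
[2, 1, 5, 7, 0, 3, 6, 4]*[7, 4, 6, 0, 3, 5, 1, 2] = [6, 4, 5, 2, 7, 0, 1, 3]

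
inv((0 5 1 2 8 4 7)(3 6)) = (0 7 4 8 2 1 5)(3 6)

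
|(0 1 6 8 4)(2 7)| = 10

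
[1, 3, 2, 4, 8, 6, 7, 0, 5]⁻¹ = [7, 0, 2, 1, 3, 8, 5, 6, 4]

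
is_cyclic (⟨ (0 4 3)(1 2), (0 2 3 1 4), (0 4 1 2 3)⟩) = no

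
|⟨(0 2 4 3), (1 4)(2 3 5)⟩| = 720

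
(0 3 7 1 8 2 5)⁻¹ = (0 5 2 8 1 7 3)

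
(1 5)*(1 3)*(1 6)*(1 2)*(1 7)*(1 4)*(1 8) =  (1 5 3 6 2 7 4 8)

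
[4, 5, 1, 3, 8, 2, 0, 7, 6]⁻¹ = [6, 2, 5, 3, 0, 1, 8, 7, 4]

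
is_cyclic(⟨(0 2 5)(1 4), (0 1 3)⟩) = no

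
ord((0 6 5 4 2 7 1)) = 7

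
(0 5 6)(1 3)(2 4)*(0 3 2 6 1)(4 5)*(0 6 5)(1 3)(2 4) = (0 2)(1 4 5 3 6)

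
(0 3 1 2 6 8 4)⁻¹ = (0 4 8 6 2 1 3)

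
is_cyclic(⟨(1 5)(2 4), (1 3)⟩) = no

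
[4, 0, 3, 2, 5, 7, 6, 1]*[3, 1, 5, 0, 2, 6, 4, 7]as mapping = [0→2, 1→3, 2→0, 3→5, 4→6, 5→7, 6→4, 7→1]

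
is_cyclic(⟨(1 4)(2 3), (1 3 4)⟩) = no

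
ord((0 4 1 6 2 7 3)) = 7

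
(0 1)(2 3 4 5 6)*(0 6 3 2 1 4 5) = (0 4)(1 6)(3 5)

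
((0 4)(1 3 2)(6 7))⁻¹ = (0 4)(1 2 3)(6 7)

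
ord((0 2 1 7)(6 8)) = 4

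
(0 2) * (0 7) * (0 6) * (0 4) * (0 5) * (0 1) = (0 2 7 6 4 5 1)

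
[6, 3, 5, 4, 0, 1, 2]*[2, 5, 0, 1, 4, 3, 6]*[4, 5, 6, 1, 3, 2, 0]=[0, 5, 1, 3, 6, 2, 4]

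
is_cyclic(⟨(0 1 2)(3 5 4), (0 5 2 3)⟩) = no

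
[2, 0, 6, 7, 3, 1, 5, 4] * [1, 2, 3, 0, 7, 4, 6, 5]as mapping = [0→3, 1→1, 2→6, 3→5, 4→0, 5→2, 6→4, 7→7]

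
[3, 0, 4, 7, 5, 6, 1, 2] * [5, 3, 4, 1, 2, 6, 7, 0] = [1, 5, 2, 0, 6, 7, 3, 4]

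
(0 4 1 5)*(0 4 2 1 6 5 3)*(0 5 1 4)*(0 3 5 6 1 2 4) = (0 4 1 5 3 6 2)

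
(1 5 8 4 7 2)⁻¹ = (1 2 7 4 8 5)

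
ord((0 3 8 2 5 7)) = 6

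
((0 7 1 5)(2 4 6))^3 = (0 5 1 7)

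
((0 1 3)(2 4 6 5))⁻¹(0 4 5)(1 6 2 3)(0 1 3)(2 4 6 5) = (0 3 5 4)(1 6 2)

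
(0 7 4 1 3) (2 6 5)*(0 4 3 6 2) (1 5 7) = (0 1 6 7 3 4 5) 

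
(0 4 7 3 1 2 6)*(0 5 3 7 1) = (0 4 1 2 6 5 3)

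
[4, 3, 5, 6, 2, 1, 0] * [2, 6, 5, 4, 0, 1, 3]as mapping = [0→0, 1→4, 2→1, 3→3, 4→5, 5→6, 6→2]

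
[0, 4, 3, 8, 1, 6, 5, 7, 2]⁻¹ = [0, 4, 8, 2, 1, 6, 5, 7, 3]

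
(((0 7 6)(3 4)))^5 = (0 6 7)(3 4)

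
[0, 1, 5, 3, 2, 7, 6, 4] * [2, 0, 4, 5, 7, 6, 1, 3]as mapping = [0→2, 1→0, 2→6, 3→5, 4→4, 5→3, 6→1, 7→7]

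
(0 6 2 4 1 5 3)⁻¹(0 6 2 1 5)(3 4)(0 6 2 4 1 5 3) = (0 1)(2 4 5 3 6)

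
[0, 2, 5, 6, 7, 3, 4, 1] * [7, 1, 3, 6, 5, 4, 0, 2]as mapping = [0→7, 1→3, 2→4, 3→0, 4→2, 5→6, 6→5, 7→1]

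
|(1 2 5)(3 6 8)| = 3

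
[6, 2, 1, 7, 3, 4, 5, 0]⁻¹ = [7, 2, 1, 4, 5, 6, 0, 3]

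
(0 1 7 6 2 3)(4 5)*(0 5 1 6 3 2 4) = (0 6 4 1 7 3 5)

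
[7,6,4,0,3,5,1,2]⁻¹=[3,6,7,4,2,5,1,0]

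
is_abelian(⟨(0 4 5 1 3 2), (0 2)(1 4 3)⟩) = no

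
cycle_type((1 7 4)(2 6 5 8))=3.4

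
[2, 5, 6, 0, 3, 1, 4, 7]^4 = [3, 1, 0, 4, 6, 5, 2, 7]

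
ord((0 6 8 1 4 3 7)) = 7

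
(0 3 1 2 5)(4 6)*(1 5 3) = (0 1 2 3 5)(4 6)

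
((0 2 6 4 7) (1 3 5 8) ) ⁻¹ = (0 7 4 6 2) (1 8 5 3) 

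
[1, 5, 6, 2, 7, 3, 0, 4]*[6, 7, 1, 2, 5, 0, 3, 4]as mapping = [0→7, 1→0, 2→3, 3→1, 4→4, 5→2, 6→6, 7→5]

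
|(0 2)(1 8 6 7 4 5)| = 6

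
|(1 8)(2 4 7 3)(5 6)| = 4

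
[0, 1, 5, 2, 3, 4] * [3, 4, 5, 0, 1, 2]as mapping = [0→3, 1→4, 2→2, 3→5, 4→0, 5→1]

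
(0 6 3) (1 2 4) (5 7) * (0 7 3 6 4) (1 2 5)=(0 4 2) (1 5 3 7) 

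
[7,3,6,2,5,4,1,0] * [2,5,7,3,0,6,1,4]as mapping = [0→4,1→3,2→1,3→7,4→6,5→0,6→5,7→2]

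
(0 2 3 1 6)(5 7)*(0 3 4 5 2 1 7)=(0 1 6 3 7 2 4 5)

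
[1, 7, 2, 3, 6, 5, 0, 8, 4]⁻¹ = [6, 0, 2, 3, 8, 5, 4, 1, 7]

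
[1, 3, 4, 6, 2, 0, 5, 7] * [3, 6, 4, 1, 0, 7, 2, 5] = [6, 1, 0, 2, 4, 3, 7, 5]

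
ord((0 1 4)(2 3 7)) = 3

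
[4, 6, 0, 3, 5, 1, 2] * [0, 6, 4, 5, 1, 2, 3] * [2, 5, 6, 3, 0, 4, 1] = [5, 3, 2, 4, 6, 1, 0]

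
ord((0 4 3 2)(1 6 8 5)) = 4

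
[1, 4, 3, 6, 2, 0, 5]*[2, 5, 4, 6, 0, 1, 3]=[5, 0, 6, 3, 4, 2, 1]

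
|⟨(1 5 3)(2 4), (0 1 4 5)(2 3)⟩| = 72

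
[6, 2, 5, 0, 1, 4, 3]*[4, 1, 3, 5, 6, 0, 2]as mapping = [0→2, 1→3, 2→0, 3→4, 4→1, 5→6, 6→5]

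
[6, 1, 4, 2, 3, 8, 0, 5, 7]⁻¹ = [6, 1, 3, 4, 2, 7, 0, 8, 5]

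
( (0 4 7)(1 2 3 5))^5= (0 7 4)(1 2 3 5)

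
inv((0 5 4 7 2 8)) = (0 8 2 7 4 5)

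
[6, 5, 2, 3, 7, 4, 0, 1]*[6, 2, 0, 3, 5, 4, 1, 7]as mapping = [0→1, 1→4, 2→0, 3→3, 4→7, 5→5, 6→6, 7→2]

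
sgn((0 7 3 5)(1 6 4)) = -1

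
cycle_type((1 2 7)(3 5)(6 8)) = 2^2.3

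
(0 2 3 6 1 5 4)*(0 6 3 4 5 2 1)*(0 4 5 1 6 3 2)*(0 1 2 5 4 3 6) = (2 4 6 3 5)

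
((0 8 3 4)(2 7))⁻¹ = (0 4 3 8)(2 7)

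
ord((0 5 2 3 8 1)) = 6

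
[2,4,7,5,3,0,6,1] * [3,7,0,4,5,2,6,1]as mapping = [0→0,1→5,2→1,3→2,4→4,5→3,6→6,7→7]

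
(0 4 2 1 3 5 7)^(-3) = (0 3 4 5 2 7 1)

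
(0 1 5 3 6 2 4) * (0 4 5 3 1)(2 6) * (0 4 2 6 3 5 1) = (0 4 2 1 5)(3 6)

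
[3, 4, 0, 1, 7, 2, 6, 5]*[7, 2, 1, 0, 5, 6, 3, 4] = [0, 5, 7, 2, 4, 1, 3, 6]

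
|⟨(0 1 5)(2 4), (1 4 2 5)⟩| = 120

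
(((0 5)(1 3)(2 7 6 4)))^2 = (2 6)(4 7)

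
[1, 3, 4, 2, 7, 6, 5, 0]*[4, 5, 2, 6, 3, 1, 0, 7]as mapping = [0→5, 1→6, 2→3, 3→2, 4→7, 5→0, 6→1, 7→4]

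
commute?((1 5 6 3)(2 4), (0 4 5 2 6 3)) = no:(1 5 6 3)(2 4)*(0 4 5 2 6 3) = (0 4 6)(1 2 5 3), (0 4 5 2 6 3)*(1 5 6 3)(2 4) = (0 2 3)(1 5 4 6)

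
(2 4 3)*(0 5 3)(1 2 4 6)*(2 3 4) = (0 5 4)(1 3 2 6)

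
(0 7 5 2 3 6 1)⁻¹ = (0 1 6 3 2 5 7)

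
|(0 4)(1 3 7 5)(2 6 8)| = 12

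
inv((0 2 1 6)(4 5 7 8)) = (0 6 1 2)(4 8 7 5)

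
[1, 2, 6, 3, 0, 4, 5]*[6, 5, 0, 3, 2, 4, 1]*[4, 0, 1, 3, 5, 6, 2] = [6, 4, 0, 3, 2, 1, 5]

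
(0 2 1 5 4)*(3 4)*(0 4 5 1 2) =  (3 5)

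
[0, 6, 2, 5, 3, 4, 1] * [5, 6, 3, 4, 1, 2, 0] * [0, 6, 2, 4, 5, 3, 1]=[3, 0, 4, 2, 5, 6, 1]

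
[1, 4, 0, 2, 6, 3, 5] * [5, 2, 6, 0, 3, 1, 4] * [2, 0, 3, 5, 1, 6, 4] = [3, 5, 6, 4, 1, 2, 0]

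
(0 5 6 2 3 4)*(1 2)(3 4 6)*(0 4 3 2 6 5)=(1 6)(2 3 5)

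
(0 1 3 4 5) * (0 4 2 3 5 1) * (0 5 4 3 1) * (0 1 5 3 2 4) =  (0 3 4 1)(2 5)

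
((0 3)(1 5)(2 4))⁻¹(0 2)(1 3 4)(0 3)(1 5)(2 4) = (0 2 5)(3 4)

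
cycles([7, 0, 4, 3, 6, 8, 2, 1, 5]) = (0 7 1)(2 4 6)(5 8)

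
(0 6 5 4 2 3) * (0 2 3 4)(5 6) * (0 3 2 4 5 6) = (0 6)(2 5 3 4)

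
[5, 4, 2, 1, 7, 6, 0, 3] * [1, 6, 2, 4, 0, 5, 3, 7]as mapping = [0→5, 1→0, 2→2, 3→6, 4→7, 5→3, 6→1, 7→4]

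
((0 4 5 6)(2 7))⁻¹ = (0 6 5 4)(2 7)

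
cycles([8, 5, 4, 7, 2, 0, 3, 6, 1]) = (0 8 1 5)(2 4)(3 7 6)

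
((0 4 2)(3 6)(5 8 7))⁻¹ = (0 2 4)(3 6)(5 7 8)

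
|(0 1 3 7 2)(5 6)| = 10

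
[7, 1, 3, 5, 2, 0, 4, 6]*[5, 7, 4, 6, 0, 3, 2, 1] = [1, 7, 6, 3, 4, 5, 0, 2]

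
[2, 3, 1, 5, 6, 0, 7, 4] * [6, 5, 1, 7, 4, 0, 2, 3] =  [1, 7, 5, 0, 2, 6, 3, 4]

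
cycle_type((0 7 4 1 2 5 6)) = 7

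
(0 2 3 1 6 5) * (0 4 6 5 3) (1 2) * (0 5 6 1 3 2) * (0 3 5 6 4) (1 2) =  (0 5) (1 4 2 6) 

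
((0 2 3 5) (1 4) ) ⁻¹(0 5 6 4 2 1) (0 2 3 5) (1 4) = (0 6 1 3 4 2) 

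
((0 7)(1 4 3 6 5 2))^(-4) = (1 3 5)(2 4 6)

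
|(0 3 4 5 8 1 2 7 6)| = 9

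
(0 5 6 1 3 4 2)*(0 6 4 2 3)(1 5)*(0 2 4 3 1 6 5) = (0 6)(1 2 5 3 4)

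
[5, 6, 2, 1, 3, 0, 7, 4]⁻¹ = [5, 3, 2, 4, 7, 0, 1, 6]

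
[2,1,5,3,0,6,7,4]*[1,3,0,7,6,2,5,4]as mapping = [0→0,1→3,2→2,3→7,4→1,5→5,6→4,7→6]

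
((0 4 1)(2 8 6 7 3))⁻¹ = (0 1 4)(2 3 7 6 8)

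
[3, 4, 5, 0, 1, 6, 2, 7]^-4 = [0, 1, 6, 3, 4, 2, 5, 7]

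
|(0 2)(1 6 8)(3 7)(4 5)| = 6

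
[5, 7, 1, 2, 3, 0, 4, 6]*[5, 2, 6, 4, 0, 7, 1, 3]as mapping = [0→7, 1→3, 2→2, 3→6, 4→4, 5→5, 6→0, 7→1]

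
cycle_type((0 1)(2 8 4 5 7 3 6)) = 2.7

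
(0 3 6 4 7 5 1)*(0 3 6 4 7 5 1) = (0 6 7 1 3 4 5) 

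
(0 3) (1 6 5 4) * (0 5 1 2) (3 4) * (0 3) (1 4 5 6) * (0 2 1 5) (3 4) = (1 5 2 4) (3 6) 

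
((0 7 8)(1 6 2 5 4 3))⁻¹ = (0 8 7)(1 3 4 5 2 6)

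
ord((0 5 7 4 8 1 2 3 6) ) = 9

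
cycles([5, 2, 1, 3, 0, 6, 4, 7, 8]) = (0 5 6 4)(1 2)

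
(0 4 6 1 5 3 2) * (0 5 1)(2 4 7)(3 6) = (0 7 2 5 6)(3 4)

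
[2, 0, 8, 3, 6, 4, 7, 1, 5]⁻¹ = [1, 7, 0, 3, 5, 8, 4, 6, 2]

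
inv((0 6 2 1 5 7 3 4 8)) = (0 8 4 3 7 5 1 2 6)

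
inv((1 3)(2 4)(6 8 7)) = (1 3)(2 4)(6 7 8)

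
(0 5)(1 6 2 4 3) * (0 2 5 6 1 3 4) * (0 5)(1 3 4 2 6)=(0 1 3 4 2 5 6)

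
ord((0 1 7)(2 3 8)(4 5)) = 6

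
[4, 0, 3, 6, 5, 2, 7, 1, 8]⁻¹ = [1, 7, 5, 2, 0, 4, 3, 6, 8]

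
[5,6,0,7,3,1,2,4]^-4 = [5,6,0,4,7,1,2,3]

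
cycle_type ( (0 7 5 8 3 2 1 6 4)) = 9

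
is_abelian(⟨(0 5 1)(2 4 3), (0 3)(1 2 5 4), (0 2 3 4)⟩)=no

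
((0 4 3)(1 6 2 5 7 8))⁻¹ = (0 3 4)(1 8 7 5 2 6)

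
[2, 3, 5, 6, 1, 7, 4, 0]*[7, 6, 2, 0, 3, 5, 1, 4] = [2, 0, 5, 1, 6, 4, 3, 7]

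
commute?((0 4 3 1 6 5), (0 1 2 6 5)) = no:(0 4 3 1 6 5)*(0 1 2 6 5) = (0 4 3 2 6)(1 5), (0 1 2 6 5)*(0 4 3 1 6 5) = (0 6)(1 2 5 4 3)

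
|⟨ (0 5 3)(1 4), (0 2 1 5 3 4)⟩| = 720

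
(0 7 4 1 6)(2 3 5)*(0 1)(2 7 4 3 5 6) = (0 4)(1 2 5 7 3 6)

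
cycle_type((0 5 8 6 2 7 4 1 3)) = 9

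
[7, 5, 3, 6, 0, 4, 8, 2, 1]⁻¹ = [4, 8, 7, 2, 5, 1, 3, 0, 6]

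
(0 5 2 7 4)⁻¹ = (0 4 7 2 5)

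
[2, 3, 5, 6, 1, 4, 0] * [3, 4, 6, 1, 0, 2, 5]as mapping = [0→6, 1→1, 2→2, 3→5, 4→4, 5→0, 6→3]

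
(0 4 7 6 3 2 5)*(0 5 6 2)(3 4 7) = (0 7 2 6 4 3)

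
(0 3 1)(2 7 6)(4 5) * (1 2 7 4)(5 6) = (0 3 2 4 6 7 5 1)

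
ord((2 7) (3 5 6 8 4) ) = 10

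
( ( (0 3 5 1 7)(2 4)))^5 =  (2 4)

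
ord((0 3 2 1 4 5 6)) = 7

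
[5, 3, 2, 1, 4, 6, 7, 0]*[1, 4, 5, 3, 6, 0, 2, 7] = [0, 3, 5, 4, 6, 2, 7, 1] 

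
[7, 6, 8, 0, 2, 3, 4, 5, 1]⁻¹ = [3, 8, 4, 5, 6, 7, 1, 0, 2]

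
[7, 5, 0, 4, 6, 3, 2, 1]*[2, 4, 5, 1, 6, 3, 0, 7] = [7, 3, 2, 6, 0, 1, 5, 4]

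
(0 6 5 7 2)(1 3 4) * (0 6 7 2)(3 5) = (0 7)(1 5 2 6 3 4)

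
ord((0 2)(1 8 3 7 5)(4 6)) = 10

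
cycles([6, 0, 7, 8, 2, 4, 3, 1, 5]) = (0 6 3 8 5 4 2 7 1)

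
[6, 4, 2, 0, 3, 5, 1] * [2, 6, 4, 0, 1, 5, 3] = [3, 1, 4, 2, 0, 5, 6]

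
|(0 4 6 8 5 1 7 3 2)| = 9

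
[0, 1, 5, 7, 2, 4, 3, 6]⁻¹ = [0, 1, 4, 6, 5, 2, 7, 3]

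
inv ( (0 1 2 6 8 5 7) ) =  (0 7 5 8 6 2 1) 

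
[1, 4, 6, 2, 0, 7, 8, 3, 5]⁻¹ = [4, 0, 3, 7, 1, 8, 2, 5, 6]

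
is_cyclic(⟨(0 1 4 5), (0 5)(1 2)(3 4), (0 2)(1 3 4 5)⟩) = no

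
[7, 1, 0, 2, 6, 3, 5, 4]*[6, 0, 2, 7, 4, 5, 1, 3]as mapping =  [0→3, 1→0, 2→6, 3→2, 4→1, 5→7, 6→5, 7→4]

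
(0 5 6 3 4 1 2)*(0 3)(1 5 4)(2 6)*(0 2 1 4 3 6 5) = (0 3 4)(1 5)(2 6)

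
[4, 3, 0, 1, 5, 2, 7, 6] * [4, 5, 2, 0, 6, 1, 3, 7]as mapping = [0→6, 1→0, 2→4, 3→5, 4→1, 5→2, 6→7, 7→3]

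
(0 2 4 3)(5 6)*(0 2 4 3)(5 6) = (0 4)(2 3)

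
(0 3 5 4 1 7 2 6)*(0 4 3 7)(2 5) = (0 7 5 3 2 6 4 1)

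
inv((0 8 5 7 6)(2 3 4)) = (0 6 7 5 8)(2 4 3)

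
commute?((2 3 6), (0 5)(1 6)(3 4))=no:(2 3 6) * (0 5)(1 6)(3 4)=(0 5)(1 6 2 4 3), (0 5)(1 6)(3 4) * (2 3 6)=(0 5)(1 2 3 4 6)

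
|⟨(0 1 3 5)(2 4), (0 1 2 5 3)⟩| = 360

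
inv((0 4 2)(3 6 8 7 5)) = (0 2 4)(3 5 7 8 6)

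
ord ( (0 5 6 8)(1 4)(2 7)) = 4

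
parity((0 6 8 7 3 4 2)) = even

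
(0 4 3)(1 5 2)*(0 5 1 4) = (2 4 3 5)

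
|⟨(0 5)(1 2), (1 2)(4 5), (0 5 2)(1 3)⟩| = 720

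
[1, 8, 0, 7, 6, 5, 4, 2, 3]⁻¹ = [2, 0, 7, 8, 6, 5, 4, 3, 1]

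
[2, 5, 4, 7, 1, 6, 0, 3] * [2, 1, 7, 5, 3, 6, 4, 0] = [7, 6, 3, 0, 1, 4, 2, 5]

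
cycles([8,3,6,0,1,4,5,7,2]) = (0 8 2 6 5 4 1 3)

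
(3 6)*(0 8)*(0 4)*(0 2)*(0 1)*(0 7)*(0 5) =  (0 8 4 2 1 7 5)(3 6)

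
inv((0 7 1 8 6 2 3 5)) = (0 5 3 2 6 8 1 7)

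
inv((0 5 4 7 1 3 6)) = (0 6 3 1 7 4 5)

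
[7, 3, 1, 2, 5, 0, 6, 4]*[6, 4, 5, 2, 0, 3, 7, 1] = [1, 2, 4, 5, 3, 6, 7, 0]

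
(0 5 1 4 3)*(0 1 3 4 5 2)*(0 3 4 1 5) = (0 2 3 5 4 1)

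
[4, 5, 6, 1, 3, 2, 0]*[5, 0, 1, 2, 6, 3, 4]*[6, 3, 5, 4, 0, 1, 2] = [2, 4, 0, 6, 5, 3, 1]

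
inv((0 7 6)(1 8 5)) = (0 6 7)(1 5 8)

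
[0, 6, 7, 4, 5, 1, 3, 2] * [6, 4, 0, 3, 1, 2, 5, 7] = [6, 5, 7, 1, 2, 4, 3, 0]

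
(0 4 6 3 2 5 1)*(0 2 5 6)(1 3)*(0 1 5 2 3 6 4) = (1 3 2 4)(5 6)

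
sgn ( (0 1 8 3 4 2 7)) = 1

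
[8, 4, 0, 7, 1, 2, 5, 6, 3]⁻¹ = [2, 4, 5, 8, 1, 6, 7, 3, 0]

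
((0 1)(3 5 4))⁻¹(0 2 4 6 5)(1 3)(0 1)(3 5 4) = (0 5)(1 2 3 6 4)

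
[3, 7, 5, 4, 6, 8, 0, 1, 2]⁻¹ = [6, 7, 8, 0, 3, 2, 4, 1, 5]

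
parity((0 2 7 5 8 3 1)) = even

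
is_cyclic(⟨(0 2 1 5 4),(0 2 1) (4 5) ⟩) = no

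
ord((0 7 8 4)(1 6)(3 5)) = 4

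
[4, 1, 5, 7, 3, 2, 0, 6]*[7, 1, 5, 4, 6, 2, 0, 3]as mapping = [0→6, 1→1, 2→2, 3→3, 4→4, 5→5, 6→7, 7→0]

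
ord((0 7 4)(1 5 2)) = 3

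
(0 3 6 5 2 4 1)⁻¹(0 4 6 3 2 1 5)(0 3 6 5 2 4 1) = (0 2 3 1 5 6 4)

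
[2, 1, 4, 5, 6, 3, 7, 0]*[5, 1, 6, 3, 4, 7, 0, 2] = [6, 1, 4, 7, 0, 3, 2, 5]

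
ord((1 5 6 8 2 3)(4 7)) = 6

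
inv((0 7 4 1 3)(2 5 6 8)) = (0 3 1 4 7)(2 8 6 5)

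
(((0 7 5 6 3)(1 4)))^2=(0 5 3 7 6)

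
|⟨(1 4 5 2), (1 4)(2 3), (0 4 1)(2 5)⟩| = 720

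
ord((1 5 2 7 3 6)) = 6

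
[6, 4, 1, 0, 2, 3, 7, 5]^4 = [3, 4, 1, 5, 2, 7, 0, 6]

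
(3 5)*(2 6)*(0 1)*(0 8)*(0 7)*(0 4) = (0 1 8 7 4) (2 6) (3 5) 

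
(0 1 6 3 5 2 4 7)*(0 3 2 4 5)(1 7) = (0 7 3)(1 6 2 5 4)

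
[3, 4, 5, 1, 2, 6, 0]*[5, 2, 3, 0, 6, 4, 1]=[0, 6, 4, 2, 3, 1, 5]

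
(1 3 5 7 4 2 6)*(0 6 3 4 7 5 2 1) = (0 6) (1 4) (2 3) 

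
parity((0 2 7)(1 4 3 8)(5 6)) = even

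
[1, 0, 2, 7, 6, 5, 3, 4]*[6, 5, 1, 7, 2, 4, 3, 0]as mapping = [0→5, 1→6, 2→1, 3→0, 4→3, 5→4, 6→7, 7→2]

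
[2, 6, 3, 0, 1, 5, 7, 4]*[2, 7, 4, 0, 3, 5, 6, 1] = [4, 6, 0, 2, 7, 5, 1, 3]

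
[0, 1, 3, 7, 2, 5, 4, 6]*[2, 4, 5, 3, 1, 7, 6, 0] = [2, 4, 3, 0, 5, 7, 1, 6]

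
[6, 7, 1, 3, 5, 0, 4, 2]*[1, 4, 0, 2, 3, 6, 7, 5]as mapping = [0→7, 1→5, 2→4, 3→2, 4→6, 5→1, 6→3, 7→0]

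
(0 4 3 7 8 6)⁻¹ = (0 6 8 7 3 4)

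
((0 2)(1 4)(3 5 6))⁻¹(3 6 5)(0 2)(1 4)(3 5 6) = (3 6 5)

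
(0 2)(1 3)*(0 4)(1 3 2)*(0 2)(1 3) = (0 3 1)(2 4)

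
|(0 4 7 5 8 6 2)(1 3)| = 14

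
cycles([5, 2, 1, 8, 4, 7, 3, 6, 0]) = (0 5 7 6 3 8)(1 2)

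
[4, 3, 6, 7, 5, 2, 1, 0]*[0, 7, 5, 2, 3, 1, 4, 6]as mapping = [0→3, 1→2, 2→4, 3→6, 4→1, 5→5, 6→7, 7→0]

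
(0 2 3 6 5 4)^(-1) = (0 4 5 6 3 2)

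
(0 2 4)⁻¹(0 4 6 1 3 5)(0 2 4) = (0 6 1 3 5 2)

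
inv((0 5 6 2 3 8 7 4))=(0 4 7 8 3 2 6 5)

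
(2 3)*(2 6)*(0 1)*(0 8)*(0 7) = (0 1 8 7)(2 3 6)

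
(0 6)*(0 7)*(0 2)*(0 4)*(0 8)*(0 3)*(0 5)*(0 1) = (0 6 7 2 4 8 3 5 1)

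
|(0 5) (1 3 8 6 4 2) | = 6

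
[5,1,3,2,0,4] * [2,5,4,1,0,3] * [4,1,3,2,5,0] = [2,0,1,5,3,4]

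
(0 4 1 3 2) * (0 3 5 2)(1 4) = (0 1 5 2 3)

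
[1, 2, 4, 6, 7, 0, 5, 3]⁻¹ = [5, 0, 1, 7, 2, 6, 3, 4]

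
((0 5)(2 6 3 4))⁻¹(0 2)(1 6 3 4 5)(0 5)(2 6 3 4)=(0 1 3 4 2)(5 6)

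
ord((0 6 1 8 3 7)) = 6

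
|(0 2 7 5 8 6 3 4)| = 8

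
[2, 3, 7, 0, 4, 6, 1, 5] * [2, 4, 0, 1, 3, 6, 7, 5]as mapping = [0→0, 1→1, 2→5, 3→2, 4→3, 5→7, 6→4, 7→6]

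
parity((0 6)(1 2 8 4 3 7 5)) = odd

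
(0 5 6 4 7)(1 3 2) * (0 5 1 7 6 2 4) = (0 1 3 4 6)(2 7 5)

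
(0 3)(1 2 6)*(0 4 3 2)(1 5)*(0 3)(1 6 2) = (0 1 3 4)(5 6)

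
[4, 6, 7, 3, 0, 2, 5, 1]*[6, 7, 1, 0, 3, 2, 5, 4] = [3, 5, 4, 0, 6, 1, 2, 7]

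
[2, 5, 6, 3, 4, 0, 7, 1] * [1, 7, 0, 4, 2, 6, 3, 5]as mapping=[0→0, 1→6, 2→3, 3→4, 4→2, 5→1, 6→5, 7→7]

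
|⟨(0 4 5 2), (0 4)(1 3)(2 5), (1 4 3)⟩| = 720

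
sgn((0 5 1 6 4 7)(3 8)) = 1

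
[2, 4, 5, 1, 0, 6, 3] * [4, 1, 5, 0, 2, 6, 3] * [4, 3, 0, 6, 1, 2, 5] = [2, 0, 5, 3, 1, 6, 4]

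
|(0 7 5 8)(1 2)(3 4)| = 4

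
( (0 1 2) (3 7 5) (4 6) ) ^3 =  (4 6) 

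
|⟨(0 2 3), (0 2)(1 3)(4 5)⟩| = 24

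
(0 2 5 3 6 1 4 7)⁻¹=(0 7 4 1 6 3 5 2)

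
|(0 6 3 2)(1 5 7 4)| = 4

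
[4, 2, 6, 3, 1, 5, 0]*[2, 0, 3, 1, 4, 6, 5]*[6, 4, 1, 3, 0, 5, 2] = [0, 3, 5, 4, 6, 2, 1]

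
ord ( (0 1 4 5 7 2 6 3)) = 8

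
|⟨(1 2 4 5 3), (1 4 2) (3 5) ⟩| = 120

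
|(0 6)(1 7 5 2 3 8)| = 6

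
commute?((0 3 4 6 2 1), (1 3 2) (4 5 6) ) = no:(0 3 4 6 2 1) * (1 3 2) (4 5 6) = (0 2 3 5 6 1), (1 3 2) (4 5 6) * (0 3 4 6 2 1) = (0 3 1 4 5 2) 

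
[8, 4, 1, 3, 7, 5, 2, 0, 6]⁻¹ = [7, 2, 6, 3, 1, 5, 8, 4, 0]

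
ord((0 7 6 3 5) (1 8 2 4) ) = 20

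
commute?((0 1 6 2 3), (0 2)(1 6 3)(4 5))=no:(0 1 6 2 3)*(0 2)(1 6 3)(4 5)=(0 6)(1 3 2)(4 5), (0 2)(1 6 3)(4 5)*(0 1 6 2 3)=(0 3 6)(1 2)(4 5)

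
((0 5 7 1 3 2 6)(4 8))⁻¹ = (0 6 2 3 1 7 5)(4 8)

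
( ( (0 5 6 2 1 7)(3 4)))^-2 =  (0 1 6)(2 5 7)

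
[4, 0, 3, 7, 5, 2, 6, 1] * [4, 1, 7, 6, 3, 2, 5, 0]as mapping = [0→3, 1→4, 2→6, 3→0, 4→2, 5→7, 6→5, 7→1]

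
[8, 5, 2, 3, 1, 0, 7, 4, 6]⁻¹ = [5, 4, 2, 3, 7, 1, 8, 6, 0]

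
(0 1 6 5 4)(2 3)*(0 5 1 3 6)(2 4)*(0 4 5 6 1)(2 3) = (0 2 1 4 6)(3 5)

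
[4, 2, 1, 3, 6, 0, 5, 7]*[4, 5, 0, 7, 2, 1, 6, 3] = [2, 0, 5, 7, 6, 4, 1, 3]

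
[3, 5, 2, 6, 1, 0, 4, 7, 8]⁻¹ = [5, 4, 2, 0, 6, 1, 3, 7, 8]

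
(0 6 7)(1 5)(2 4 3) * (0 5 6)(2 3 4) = (1 6 7 5)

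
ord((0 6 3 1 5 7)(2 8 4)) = 6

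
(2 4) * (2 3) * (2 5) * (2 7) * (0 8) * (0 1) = (0 8 1)(2 4 3 5 7)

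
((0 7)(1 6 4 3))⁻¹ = (0 7)(1 3 4 6)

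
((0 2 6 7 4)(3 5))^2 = (0 6 4 2 7)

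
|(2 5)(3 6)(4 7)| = 2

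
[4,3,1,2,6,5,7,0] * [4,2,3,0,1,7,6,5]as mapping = [0→1,1→0,2→2,3→3,4→6,5→7,6→5,7→4]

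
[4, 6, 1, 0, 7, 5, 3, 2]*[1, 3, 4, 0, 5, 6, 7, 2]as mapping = [0→5, 1→7, 2→3, 3→1, 4→2, 5→6, 6→0, 7→4]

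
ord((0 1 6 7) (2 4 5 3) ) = 4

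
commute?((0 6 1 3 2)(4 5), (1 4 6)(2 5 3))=no:(0 6 1 3 2)(4 5)*(1 4 6)(2 5 3)=(0 1 2)(3 5 6 4), (1 4 6)(2 5 3)*(0 6 1 3 2)(4 5)=(0 6 3)(1 5 2 4)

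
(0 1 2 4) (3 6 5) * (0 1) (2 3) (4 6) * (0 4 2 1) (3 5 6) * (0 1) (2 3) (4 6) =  (0 6 4 1 5) 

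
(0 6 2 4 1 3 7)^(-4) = (0 4 7 2 3 6 1)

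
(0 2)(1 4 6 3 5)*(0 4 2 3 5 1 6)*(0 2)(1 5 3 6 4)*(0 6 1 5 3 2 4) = (0 1 6 2 5)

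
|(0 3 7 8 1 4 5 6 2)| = 9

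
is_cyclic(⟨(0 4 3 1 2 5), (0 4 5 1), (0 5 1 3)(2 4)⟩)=no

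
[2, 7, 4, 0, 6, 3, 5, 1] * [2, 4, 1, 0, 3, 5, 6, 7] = [1, 7, 3, 2, 6, 0, 5, 4]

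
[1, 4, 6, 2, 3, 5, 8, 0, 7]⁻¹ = [7, 0, 3, 4, 1, 5, 2, 8, 6]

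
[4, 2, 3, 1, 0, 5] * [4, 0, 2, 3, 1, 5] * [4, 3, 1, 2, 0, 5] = [3, 1, 2, 4, 0, 5]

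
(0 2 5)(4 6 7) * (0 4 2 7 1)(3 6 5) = (0 7 2 3 6 1)(4 5)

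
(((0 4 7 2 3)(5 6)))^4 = (0 3 2 7 4)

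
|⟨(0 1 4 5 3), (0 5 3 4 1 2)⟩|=720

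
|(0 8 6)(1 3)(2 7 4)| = 6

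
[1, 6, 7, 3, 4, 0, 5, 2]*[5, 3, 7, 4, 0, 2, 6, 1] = [3, 6, 1, 4, 0, 5, 2, 7]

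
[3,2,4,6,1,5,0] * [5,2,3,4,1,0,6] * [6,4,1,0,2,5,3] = [2,0,4,3,1,6,5]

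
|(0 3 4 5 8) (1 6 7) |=15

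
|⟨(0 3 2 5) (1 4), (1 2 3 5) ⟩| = 720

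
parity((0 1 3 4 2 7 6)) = even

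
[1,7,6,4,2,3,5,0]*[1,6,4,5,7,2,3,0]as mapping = [0→6,1→0,2→3,3→7,4→4,5→5,6→2,7→1]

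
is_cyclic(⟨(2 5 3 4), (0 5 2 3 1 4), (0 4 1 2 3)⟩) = no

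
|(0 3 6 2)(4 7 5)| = 12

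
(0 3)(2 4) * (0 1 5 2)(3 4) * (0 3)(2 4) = (0 2)(1 5 4 3)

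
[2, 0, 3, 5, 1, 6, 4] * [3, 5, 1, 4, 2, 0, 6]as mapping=[0→1, 1→3, 2→4, 3→0, 4→5, 5→6, 6→2]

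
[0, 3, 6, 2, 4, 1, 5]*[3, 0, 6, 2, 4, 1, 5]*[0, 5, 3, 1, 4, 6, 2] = [1, 3, 6, 2, 4, 0, 5]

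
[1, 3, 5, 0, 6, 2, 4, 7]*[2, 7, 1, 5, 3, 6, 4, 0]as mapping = [0→7, 1→5, 2→6, 3→2, 4→4, 5→1, 6→3, 7→0]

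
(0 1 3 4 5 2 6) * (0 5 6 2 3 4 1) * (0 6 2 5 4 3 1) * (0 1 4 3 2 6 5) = (0 5 4 6 3 1 2)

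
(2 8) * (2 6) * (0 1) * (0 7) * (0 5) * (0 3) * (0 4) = (0 1 7 5 3 4) (2 8 6) 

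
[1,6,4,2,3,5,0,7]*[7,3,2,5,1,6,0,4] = [3,0,1,2,5,6,7,4] 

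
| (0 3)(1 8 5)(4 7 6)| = 6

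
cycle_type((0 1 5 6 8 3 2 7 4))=9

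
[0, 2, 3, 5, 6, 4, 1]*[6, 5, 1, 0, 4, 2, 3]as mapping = [0→6, 1→1, 2→0, 3→2, 4→3, 5→4, 6→5]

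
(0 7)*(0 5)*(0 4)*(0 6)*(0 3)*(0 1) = (0 7 5 4 6 3 1)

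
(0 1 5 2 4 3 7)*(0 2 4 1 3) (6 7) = (0 3 6 7 2 1 5 4) 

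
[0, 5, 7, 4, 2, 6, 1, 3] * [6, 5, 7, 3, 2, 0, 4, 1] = [6, 0, 1, 2, 7, 4, 5, 3]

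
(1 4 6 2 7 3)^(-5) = (1 4 6 2 7 3)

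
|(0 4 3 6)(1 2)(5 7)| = 4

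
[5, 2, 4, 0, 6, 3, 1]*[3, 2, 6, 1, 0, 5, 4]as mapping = [0→5, 1→6, 2→0, 3→3, 4→4, 5→1, 6→2]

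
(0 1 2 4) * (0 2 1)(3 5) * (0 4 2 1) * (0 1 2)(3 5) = (0 4 2)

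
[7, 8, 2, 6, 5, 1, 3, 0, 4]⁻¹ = [7, 5, 2, 6, 8, 4, 3, 0, 1]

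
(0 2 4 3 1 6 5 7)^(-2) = (0 5 1 4)(2 7 6 3)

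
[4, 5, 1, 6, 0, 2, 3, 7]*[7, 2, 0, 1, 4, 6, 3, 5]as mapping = [0→4, 1→6, 2→2, 3→3, 4→7, 5→0, 6→1, 7→5]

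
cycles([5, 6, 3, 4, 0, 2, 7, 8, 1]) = (0 5 2 3 4)(1 6 7 8)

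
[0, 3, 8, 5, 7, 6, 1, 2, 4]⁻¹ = [0, 6, 7, 1, 8, 3, 5, 4, 2]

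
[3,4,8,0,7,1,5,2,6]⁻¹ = [3,5,7,0,1,6,8,4,2]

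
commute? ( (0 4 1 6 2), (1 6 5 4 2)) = no: (0 4 1 6 2)*(1 6 5 4 2) = (0 2)(1 5 4 6), (1 6 5 4 2)*(0 4 1 6 2) = (0 4)(1 2 6 5)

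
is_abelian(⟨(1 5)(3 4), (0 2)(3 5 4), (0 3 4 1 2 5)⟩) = no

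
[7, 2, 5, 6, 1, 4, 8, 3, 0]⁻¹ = [8, 4, 1, 7, 5, 2, 3, 0, 6]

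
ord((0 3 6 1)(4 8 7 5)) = 4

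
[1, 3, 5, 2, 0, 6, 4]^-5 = [3, 2, 6, 5, 1, 4, 0]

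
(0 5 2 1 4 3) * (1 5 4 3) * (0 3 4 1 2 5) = (0 1 4 2)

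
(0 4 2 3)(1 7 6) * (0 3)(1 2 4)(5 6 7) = (0 1 5 6 2)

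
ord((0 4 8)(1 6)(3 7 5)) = 6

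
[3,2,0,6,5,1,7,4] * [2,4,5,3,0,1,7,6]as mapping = [0→3,1→5,2→2,3→7,4→1,5→4,6→6,7→0]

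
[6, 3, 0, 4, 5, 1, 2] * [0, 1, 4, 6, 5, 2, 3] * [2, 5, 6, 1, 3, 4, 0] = [1, 0, 2, 4, 6, 5, 3]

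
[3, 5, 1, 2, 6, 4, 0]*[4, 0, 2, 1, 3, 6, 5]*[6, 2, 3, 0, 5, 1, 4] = [2, 4, 6, 3, 1, 0, 5]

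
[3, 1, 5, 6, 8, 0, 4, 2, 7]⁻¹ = [5, 1, 7, 0, 6, 2, 3, 8, 4]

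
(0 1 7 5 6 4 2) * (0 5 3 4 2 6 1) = (1 7 3 4 6 2 5)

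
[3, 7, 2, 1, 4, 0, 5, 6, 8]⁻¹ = [5, 3, 2, 0, 4, 6, 7, 1, 8]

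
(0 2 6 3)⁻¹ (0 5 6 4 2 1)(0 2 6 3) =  (1 2 5 3 4 6)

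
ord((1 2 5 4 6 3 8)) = 7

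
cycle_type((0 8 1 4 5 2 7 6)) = 8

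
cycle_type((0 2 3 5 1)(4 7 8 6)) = 4.5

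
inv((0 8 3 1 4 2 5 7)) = (0 7 5 2 4 1 3 8)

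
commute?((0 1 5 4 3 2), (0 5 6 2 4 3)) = no:(0 1 5 4 3 2)*(0 5 6 2 4 3) = (0 1 6 2 5 3 4), (0 5 6 2 4 3)*(0 1 5 4 3 2) = (0 4 2 3 1 5 6)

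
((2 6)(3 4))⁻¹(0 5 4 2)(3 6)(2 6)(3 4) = (0 5 3 6)(2 4)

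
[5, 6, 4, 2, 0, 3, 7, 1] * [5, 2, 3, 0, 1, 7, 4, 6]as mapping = [0→7, 1→4, 2→1, 3→3, 4→5, 5→0, 6→6, 7→2]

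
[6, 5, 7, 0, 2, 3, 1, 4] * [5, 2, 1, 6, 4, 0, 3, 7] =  [3, 0, 7, 5, 1, 6, 2, 4]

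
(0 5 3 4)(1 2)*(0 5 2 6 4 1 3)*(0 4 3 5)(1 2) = (0 1 6 3 2 5 4)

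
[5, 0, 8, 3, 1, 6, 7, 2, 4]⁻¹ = [1, 4, 7, 3, 8, 0, 5, 6, 2]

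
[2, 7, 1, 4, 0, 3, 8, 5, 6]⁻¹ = [4, 2, 0, 5, 3, 7, 8, 1, 6]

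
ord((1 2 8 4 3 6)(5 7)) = 6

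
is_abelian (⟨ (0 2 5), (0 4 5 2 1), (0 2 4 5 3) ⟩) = no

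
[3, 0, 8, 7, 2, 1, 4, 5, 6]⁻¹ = [1, 5, 4, 0, 6, 7, 8, 3, 2]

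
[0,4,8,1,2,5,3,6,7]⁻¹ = [0,3,4,6,1,5,7,8,2]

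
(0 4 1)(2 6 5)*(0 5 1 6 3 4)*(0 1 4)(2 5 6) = (0 1 6 4 2 3)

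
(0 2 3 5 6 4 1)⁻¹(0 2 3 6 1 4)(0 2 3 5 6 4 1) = (0 1 2 3 5 4)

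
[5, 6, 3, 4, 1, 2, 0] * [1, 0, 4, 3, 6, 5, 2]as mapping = [0→5, 1→2, 2→3, 3→6, 4→0, 5→4, 6→1]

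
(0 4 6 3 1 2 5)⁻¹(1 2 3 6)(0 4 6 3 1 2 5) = (1 3 2 5)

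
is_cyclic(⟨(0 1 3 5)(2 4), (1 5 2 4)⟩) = no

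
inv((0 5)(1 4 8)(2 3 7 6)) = (0 5)(1 8 4)(2 6 7 3)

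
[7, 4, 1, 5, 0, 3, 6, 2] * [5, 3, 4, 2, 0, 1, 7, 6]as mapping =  [0→6, 1→0, 2→3, 3→1, 4→5, 5→2, 6→7, 7→4]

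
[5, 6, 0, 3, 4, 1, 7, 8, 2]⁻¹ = [2, 5, 8, 3, 4, 0, 1, 6, 7]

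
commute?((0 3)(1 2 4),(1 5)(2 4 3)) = no:(0 3)(1 2 4) * (1 5)(2 4 3) = (0 2 3)(1 4 5),(1 5)(2 4 3) * (0 3)(1 2 4) = (0 3 4)(1 5 2)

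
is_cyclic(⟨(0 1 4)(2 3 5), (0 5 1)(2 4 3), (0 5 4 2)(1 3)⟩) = no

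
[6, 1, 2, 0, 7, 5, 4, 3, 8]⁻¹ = [3, 1, 2, 7, 6, 5, 0, 4, 8]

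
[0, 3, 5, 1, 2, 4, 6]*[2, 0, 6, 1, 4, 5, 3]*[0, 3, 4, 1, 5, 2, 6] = [4, 3, 2, 0, 6, 5, 1] 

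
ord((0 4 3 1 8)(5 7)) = 10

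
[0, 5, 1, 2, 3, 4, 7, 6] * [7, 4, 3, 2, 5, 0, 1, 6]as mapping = [0→7, 1→0, 2→4, 3→3, 4→2, 5→5, 6→6, 7→1]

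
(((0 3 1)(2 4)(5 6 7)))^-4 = (0 1 3)(5 7 6)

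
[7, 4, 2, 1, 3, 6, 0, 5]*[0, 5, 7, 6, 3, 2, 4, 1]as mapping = [0→1, 1→3, 2→7, 3→5, 4→6, 5→4, 6→0, 7→2]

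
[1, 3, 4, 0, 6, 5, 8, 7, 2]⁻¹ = [3, 0, 8, 1, 2, 5, 4, 7, 6]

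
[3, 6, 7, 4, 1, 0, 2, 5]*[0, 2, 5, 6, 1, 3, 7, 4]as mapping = [0→6, 1→7, 2→4, 3→1, 4→2, 5→0, 6→5, 7→3]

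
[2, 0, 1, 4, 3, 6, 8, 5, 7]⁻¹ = [1, 2, 0, 4, 3, 7, 5, 8, 6]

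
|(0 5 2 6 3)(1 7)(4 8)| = 10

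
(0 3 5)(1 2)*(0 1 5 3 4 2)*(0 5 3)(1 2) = (0 4 1 5 2 3)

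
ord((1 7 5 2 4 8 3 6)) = 8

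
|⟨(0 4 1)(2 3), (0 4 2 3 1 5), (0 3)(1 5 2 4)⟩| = 720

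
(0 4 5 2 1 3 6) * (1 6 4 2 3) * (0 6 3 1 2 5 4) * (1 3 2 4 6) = (0 5 3)(1 4 6)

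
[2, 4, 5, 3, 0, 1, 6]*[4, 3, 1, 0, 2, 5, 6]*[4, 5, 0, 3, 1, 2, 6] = [5, 0, 2, 4, 1, 3, 6]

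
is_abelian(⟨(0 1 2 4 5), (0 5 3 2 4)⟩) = no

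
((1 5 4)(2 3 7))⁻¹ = (1 4 5)(2 7 3)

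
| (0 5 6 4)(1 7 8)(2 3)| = 12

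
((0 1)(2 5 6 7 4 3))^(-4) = (2 6 4)(3 5 7)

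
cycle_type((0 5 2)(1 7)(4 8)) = 2^2.3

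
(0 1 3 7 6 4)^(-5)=(0 1 3 7 6 4)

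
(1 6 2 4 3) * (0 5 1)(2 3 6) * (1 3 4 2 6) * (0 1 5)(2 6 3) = (1 3)(2 6 4 5)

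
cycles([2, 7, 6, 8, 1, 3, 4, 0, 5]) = (0 2 6 4 1 7)(3 8 5)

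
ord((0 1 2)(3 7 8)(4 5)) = 6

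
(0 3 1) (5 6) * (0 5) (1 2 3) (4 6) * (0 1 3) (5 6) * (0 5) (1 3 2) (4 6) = (0 2 5 6 3 1 4) 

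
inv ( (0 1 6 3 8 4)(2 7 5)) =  (0 4 8 3 6 1)(2 5 7)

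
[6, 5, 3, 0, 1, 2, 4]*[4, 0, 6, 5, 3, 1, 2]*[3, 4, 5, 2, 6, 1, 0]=[5, 4, 1, 6, 3, 0, 2]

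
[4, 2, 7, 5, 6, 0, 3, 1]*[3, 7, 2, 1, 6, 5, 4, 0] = [6, 2, 0, 5, 4, 3, 1, 7]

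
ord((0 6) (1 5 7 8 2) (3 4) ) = 10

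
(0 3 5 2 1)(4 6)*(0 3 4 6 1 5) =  (0 4 1 3)(2 5)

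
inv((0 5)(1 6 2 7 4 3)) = (0 5)(1 3 4 7 2 6)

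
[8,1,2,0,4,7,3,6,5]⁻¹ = [3,1,2,6,4,8,7,5,0]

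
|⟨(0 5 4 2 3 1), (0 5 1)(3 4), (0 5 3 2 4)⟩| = 720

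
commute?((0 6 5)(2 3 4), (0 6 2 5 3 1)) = no:(0 6 5)(2 3 4)*(0 6 2 5 3 1) = (0 2 1)(3 4 5 6), (0 6 2 5 3 1)*(0 6 5)(2 3 4) = (0 5 4 2)(1 6 3)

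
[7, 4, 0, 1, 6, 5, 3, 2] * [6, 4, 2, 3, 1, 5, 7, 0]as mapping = [0→0, 1→1, 2→6, 3→4, 4→7, 5→5, 6→3, 7→2]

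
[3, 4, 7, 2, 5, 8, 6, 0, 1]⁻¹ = [7, 8, 3, 0, 1, 4, 6, 2, 5]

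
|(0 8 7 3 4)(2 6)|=10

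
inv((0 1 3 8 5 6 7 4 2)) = (0 2 4 7 6 5 8 3 1)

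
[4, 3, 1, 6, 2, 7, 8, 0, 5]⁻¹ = [7, 2, 4, 1, 0, 8, 3, 5, 6]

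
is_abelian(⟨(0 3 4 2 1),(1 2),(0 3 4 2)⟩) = no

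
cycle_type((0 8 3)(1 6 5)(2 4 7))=3^3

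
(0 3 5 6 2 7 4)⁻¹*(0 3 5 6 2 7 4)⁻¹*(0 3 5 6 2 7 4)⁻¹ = (0 2 3 7 5 4 6)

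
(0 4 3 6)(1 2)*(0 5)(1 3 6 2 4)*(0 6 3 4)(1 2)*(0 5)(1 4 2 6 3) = (0 6)(1 5 3 4)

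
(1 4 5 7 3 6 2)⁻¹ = (1 2 6 3 7 5 4)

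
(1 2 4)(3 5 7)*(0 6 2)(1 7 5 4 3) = (0 6 2 3 4 7 1)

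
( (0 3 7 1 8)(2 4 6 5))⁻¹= (0 8 1 7 3)(2 5 6 4)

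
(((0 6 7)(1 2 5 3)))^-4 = (0 7 6)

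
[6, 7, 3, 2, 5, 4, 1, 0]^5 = [6, 7, 3, 2, 5, 4, 1, 0]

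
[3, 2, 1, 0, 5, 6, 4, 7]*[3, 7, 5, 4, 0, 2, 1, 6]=[4, 5, 7, 3, 2, 1, 0, 6]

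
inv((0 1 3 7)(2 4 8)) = (0 7 3 1)(2 8 4)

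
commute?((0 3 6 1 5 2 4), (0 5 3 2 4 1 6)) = no:(0 3 6 1 5 2 4) * (0 5 3 2 4 1 6) = (0 2 1 3)(4 5), (0 5 3 2 4 1 6) * (0 3 6 1 5 2 4) = (0 2)(3 4 5 6)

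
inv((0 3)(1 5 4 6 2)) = (0 3)(1 2 6 4 5)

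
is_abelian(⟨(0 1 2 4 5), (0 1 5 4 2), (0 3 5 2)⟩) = no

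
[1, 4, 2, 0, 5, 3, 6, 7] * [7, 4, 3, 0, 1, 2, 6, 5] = [4, 1, 3, 7, 2, 0, 6, 5]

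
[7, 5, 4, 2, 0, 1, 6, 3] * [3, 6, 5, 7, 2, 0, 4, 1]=[1, 0, 2, 5, 3, 6, 4, 7]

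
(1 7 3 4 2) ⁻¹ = (1 2 4 3 7) 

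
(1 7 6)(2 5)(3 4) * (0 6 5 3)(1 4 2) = (0 6 4)(1 7 5)(2 3)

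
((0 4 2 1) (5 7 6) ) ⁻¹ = (0 1 2 4) (5 6 7) 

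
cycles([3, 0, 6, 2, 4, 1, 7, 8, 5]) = (0 3 2 6 7 8 5 1)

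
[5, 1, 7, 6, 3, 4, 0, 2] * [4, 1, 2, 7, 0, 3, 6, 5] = [3, 1, 5, 6, 7, 0, 4, 2]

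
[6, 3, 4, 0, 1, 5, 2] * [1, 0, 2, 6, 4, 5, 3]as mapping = [0→3, 1→6, 2→4, 3→1, 4→0, 5→5, 6→2]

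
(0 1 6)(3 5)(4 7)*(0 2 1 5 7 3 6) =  (0 5 6 2 1)(3 7 4)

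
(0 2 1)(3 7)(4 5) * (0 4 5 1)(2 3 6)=(0 3 7 6 2)(1 4)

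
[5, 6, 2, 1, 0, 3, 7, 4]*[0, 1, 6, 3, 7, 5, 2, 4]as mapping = [0→5, 1→2, 2→6, 3→1, 4→0, 5→3, 6→4, 7→7]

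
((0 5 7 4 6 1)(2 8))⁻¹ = (0 1 6 4 7 5)(2 8)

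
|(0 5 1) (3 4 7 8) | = 12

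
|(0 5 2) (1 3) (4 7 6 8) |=12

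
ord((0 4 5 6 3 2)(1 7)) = 6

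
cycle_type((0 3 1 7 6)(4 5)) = 2.5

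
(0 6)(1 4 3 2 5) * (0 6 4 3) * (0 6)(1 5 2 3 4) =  (0 1 4 6)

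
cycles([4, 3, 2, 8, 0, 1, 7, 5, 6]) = (0 4)(1 3 8 6 7 5)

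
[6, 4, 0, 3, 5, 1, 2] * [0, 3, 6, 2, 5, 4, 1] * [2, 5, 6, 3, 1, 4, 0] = [5, 4, 2, 6, 1, 3, 0]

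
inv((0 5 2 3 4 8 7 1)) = (0 1 7 8 4 3 2 5)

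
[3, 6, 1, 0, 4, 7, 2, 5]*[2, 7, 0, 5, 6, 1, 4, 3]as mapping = [0→5, 1→4, 2→7, 3→2, 4→6, 5→3, 6→0, 7→1]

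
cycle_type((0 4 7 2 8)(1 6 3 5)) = 4.5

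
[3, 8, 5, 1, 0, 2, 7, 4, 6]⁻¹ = [4, 3, 5, 0, 7, 2, 8, 6, 1]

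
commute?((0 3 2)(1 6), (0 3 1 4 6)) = no:(0 3 2)(1 6)*(0 3 1 4 6) = (0 1)(2 3)(4 6), (0 3 1 4 6)*(0 3 2)(1 6) = (0 2)(1 4)(3 6)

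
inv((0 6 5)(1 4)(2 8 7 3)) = (0 5 6)(1 4)(2 3 7 8)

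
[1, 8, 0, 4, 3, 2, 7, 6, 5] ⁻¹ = [2, 0, 5, 4, 3, 8, 7, 6, 1] 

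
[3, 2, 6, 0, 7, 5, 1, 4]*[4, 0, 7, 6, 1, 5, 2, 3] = [6, 7, 2, 4, 3, 5, 0, 1]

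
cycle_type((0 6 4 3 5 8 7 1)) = 8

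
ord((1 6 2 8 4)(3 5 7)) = 15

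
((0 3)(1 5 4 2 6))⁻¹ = (0 3)(1 6 2 4 5)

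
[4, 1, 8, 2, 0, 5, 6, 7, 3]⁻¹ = [4, 1, 3, 8, 0, 5, 6, 7, 2]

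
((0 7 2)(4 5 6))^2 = (0 2 7)(4 6 5)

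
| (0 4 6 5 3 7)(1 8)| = 6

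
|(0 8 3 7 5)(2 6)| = 10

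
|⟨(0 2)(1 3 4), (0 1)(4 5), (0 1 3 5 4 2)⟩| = 720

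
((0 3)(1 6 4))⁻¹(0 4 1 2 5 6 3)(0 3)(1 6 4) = (0 3 1 6 2 5 4)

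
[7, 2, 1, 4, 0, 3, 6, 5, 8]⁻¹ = [4, 2, 1, 5, 3, 7, 6, 0, 8]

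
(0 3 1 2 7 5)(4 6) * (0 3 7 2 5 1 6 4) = (0 7 1 5 3 6)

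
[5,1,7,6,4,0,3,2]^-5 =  [5,1,7,6,4,0,3,2]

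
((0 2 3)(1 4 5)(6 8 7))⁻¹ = (0 3 2)(1 5 4)(6 7 8)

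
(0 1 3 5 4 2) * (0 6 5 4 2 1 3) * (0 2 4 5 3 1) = (0 1 2 6 3 5 4)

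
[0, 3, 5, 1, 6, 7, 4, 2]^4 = [0, 1, 5, 3, 4, 7, 6, 2]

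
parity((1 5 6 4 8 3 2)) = even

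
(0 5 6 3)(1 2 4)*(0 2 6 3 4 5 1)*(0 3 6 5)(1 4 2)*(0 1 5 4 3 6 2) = (0 3 5 2 1 4 6)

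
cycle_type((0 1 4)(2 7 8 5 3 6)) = 3.6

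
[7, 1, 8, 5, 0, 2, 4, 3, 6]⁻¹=[4, 1, 5, 7, 6, 3, 8, 0, 2]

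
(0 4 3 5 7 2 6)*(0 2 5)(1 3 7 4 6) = (0 6 2 1 3)(4 7 5)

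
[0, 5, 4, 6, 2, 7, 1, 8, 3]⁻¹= [0, 6, 4, 8, 2, 1, 3, 5, 7]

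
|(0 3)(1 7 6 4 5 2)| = 6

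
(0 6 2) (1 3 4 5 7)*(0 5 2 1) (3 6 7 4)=(0 7) (1 6) (2 5 4) 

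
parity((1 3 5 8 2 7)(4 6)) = even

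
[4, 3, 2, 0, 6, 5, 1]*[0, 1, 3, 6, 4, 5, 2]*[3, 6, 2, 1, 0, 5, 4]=[0, 4, 1, 3, 2, 5, 6]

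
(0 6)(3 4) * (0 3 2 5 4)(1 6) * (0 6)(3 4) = (0 1)(2 5 3 6 4)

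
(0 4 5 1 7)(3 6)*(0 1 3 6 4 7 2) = (0 7 1 2)(3 4 5)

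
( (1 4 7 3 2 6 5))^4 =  (1 2 4 6 7 5 3)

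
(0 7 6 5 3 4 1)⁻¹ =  (0 1 4 3 5 6 7)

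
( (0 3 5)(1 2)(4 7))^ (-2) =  (0 3 5)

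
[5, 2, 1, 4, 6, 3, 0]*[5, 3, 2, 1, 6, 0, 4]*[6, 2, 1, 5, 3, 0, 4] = [6, 1, 5, 4, 3, 2, 0]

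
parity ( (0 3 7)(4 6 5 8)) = odd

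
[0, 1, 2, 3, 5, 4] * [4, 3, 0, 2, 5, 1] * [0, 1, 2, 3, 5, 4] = [5, 3, 0, 2, 1, 4]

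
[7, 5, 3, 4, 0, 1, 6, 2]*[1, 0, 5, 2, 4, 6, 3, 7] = [7, 6, 2, 4, 1, 0, 3, 5]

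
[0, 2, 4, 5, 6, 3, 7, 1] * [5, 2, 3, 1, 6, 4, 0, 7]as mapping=[0→5, 1→3, 2→6, 3→4, 4→0, 5→1, 6→7, 7→2]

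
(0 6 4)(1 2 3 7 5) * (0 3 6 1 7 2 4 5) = (0 1 4 3 2 6 5 7)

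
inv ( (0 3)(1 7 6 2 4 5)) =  (0 3)(1 5 4 2 6 7)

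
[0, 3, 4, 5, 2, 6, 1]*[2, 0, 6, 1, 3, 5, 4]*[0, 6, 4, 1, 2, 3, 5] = [4, 6, 1, 3, 5, 2, 0]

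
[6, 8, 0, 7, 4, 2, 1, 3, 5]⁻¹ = [2, 6, 5, 7, 4, 8, 0, 3, 1]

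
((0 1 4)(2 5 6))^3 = ()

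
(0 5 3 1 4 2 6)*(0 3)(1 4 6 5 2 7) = (0 2 5)(1 6 3 4 7)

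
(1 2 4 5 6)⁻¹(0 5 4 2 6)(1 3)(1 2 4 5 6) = (0 6 5 4 1)(2 3)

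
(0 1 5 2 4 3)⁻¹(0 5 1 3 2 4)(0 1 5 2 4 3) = (0 4 3 1 2 5)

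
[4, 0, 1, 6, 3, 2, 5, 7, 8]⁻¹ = [1, 2, 5, 4, 0, 6, 3, 7, 8]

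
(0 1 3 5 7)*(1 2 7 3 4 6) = (0 2 7)(1 4 6)(3 5)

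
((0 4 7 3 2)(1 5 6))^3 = (0 3 4 2 7)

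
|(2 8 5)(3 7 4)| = 3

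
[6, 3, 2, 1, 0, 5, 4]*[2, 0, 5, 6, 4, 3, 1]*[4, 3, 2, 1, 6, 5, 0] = [3, 0, 5, 4, 2, 1, 6]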